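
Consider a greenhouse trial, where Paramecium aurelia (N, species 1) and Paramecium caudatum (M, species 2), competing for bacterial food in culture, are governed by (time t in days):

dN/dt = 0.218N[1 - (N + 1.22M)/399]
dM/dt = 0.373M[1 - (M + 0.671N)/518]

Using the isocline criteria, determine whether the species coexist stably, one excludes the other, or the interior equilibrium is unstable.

Compare the nullcline intercepts: K1/α12 = 399/1.22 = 327 < K2 = 518; K2/α21 = 518/0.671 = 772 > K1 = 399.
Since the inequalities point opposite ways, species 2 can invade but species 1 cannot.

species 2 excludes species 1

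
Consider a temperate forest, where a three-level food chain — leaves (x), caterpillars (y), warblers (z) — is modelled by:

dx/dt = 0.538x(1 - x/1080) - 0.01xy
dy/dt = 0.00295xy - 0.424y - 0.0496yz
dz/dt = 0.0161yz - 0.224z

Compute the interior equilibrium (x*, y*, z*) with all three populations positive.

From dz/dt = 0: 0.0161y* = 0.224, so y* = 13.9.
From dx/dt = 0: 0.538(1 - x*/1080) = 0.01·13.9, giving x* = 1080·(1 - 0.259) = 801.
From dy/dt = 0: 0.00295·801 - 0.424 = 0.0496z*, so z* = 1.94/0.0496 = 39.1.

x* ≈ 801, y* ≈ 13.9, z* ≈ 39.1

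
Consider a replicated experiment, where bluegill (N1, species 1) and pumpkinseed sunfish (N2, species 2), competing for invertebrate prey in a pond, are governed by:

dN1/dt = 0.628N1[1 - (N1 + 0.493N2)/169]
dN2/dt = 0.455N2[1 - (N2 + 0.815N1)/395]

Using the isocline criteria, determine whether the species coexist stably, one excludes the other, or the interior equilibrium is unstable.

Compare the nullcline intercepts: K1/α12 = 169/0.493 = 343 < K2 = 395; K2/α21 = 395/0.815 = 485 > K1 = 169.
Since the inequalities point opposite ways, species 2 can invade but species 1 cannot.

species 2 excludes species 1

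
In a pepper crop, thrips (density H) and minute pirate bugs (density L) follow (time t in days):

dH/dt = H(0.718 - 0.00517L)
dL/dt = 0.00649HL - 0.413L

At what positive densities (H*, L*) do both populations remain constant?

H* ≈ 63.6, L* ≈ 139

Set dL/dt = 0 with L > 0: 0.00649H - 0.413 = 0, so H* = 0.413/0.00649 = 63.6.
Set dH/dt = 0 with H > 0: 0.718 - 0.00517L = 0, so L* = 0.718/0.00517 = 139.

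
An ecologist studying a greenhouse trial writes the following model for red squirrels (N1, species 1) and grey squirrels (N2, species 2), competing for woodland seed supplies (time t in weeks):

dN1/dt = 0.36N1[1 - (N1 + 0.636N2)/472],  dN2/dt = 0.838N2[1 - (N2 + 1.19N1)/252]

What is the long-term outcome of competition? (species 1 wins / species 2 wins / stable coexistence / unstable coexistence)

Compare the nullcline intercepts: K1/α12 = 472/0.636 = 742 > K2 = 252; K2/α21 = 252/1.19 = 212 < K1 = 472.
Since the inequalities point opposite ways, species 1 can invade but species 2 cannot.

species 1 excludes species 2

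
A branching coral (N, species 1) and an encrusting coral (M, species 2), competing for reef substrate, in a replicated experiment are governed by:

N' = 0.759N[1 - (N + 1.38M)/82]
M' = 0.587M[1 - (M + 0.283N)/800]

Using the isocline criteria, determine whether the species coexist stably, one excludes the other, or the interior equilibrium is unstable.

species 2 excludes species 1

Compare the nullcline intercepts: K1/α12 = 82/1.38 = 59.4 < K2 = 800; K2/α21 = 800/0.283 = 2830 > K1 = 82.
Since the inequalities point opposite ways, species 2 can invade but species 1 cannot.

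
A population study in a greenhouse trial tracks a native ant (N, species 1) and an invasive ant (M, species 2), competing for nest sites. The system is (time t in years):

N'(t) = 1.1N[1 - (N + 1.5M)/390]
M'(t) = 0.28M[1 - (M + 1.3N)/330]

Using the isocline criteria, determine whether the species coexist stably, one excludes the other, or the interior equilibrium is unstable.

Compare the nullcline intercepts: K1/α12 = 390/1.5 = 260 < K2 = 330; K2/α21 = 330/1.3 = 254 < K1 = 390.
Since both are reversed, neither can invade when rare; the interior point is a saddle.

unstable coexistence (outcome depends on initial conditions)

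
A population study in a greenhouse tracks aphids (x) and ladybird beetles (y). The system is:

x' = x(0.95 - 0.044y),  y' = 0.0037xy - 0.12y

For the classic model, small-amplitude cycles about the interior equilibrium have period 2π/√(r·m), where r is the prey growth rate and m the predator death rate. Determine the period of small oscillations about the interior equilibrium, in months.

Here r = 0.95 and m = 0.12, so r·m = 0.114.
ω = √0.114 = 0.338 per month, hence T = 2π/ω ≈ 18.6 months.

T ≈ 18.6 months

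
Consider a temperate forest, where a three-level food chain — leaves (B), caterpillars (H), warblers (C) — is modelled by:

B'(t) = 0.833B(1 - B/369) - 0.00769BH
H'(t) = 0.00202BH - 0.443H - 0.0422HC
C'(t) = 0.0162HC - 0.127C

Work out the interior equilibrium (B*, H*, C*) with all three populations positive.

From dC/dt = 0: 0.0162H* = 0.127, so H* = 7.84.
From dB/dt = 0: 0.833(1 - B*/369) = 0.00769·7.84, giving B* = 369·(1 - 0.0724) = 342.
From dH/dt = 0: 0.00202·342 - 0.443 = 0.0422C*, so C* = 0.248/0.0422 = 5.89.

B* ≈ 342, H* ≈ 7.84, C* ≈ 5.89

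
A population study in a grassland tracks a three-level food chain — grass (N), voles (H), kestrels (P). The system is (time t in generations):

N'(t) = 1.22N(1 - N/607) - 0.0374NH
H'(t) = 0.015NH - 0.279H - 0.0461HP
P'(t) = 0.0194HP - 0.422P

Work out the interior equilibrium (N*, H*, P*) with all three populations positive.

From dP/dt = 0: 0.0194H* = 0.422, so H* = 21.8.
From dN/dt = 0: 1.22(1 - N*/607) = 0.0374·21.8, giving N* = 607·(1 - 0.667) = 202.
From dH/dt = 0: 0.015·202 - 0.279 = 0.0461P*, so P* = 2.75/0.0461 = 59.7.

N* ≈ 202, H* ≈ 21.8, P* ≈ 59.7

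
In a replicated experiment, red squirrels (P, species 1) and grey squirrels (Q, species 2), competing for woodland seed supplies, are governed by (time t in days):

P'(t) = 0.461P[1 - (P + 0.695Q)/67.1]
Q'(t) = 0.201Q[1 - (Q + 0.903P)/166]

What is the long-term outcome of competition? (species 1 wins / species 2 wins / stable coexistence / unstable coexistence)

species 2 excludes species 1

Compare the nullcline intercepts: K1/α12 = 67.1/0.695 = 96.5 < K2 = 166; K2/α21 = 166/0.903 = 184 > K1 = 67.1.
Since the inequalities point opposite ways, species 2 can invade but species 1 cannot.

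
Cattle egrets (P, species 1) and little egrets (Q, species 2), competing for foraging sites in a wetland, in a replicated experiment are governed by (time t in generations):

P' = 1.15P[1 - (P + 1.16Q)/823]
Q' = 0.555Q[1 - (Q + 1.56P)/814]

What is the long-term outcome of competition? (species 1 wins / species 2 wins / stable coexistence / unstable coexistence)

unstable coexistence (outcome depends on initial conditions)

Compare the nullcline intercepts: K1/α12 = 823/1.16 = 709 < K2 = 814; K2/α21 = 814/1.56 = 522 < K1 = 823.
Since both are reversed, neither can invade when rare; the interior point is a saddle.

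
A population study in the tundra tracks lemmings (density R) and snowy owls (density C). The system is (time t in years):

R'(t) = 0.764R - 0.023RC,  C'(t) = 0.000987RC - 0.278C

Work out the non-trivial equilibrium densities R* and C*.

Set dC/dt = 0 with C > 0: 0.000987R - 0.278 = 0, so R* = 0.278/0.000987 = 282.
Set dR/dt = 0 with R > 0: 0.764 - 0.023C = 0, so C* = 0.764/0.023 = 33.2.

R* ≈ 282, C* ≈ 33.2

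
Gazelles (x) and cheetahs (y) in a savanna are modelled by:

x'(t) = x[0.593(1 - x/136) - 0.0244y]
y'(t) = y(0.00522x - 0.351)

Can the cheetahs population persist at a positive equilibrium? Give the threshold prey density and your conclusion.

The predator equation gives dy/dt > 0 only when x > 0.351/0.00522 = 67.2.
Without the predator, x → K = 136. Since 136 > 67.2, the predator can invade and persist.

Threshold x = 67.2; K > 67.2, so yes, the predator persists.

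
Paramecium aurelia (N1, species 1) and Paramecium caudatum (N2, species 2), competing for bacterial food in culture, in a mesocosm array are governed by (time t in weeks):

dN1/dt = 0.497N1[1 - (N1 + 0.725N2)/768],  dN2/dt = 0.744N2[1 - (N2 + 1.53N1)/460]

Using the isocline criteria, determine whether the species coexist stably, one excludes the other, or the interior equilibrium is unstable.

species 1 excludes species 2

Compare the nullcline intercepts: K1/α12 = 768/0.725 = 1060 > K2 = 460; K2/α21 = 460/1.53 = 301 < K1 = 768.
Since the inequalities point opposite ways, species 1 can invade but species 2 cannot.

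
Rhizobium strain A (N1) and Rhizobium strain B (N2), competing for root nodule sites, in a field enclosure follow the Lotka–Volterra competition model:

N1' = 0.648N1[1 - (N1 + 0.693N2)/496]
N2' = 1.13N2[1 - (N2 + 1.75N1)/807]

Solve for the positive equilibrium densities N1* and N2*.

Setting both brackets to zero gives the nullclines N1 + 0.693N2 = 496 and 1.75N1 + N2 = 807.
Substituting N2 = 807 - 1.75N1 into the first: N1(1 - 0.693·1.75) = 496 - 0.693·807.
So N1* = -63.3/-0.213 = 297, and then N2* = 807 - 1.75·297 = 287.

N1* ≈ 297, N2* ≈ 287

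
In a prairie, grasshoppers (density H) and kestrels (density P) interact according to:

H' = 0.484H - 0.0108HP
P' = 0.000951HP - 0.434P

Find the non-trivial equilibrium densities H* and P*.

Set dP/dt = 0 with P > 0: 0.000951H - 0.434 = 0, so H* = 0.434/0.000951 = 456.
Set dH/dt = 0 with H > 0: 0.484 - 0.0108P = 0, so P* = 0.484/0.0108 = 44.8.

H* ≈ 456, P* ≈ 44.8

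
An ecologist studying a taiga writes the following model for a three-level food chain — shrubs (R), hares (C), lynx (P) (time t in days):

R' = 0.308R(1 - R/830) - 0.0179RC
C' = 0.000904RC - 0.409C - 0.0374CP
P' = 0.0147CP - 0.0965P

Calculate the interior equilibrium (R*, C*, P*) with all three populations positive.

R* ≈ 513, C* ≈ 6.56, P* ≈ 1.47

From dP/dt = 0: 0.0147C* = 0.0965, so C* = 6.56.
From dR/dt = 0: 0.308(1 - R*/830) = 0.0179·6.56, giving R* = 830·(1 - 0.382) = 513.
From dC/dt = 0: 0.000904·513 - 0.409 = 0.0374P*, so P* = 0.0551/0.0374 = 1.47.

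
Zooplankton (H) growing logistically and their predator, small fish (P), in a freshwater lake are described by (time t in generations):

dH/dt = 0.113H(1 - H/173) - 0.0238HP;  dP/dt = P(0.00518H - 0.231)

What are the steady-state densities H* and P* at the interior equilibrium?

From dP/dt = 0 with P > 0: 0.00518H* = 0.231, so H* = 44.6.
Substitute into dH/dt = 0: 0.113(1 - 44.6/173) = 0.0238P*.
The bracket is 0.742, giving P* = 0.0839/0.0238 = 3.52.

H* ≈ 44.6, P* ≈ 3.52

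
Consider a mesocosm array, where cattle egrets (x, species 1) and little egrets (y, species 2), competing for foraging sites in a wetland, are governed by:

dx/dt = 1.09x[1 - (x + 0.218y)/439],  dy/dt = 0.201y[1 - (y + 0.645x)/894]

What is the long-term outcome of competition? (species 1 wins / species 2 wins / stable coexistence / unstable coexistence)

Compare the nullcline intercepts: K1/α12 = 439/0.218 = 2010 > K2 = 894; K2/α21 = 894/0.645 = 1390 > K1 = 439.
Since both inequalities hold, each species can invade when rare, so the interior equilibrium is stable.

stable coexistence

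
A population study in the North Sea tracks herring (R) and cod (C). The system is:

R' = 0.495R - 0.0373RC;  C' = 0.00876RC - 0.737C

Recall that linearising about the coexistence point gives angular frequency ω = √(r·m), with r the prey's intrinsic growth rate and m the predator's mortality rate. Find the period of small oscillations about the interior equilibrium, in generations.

T ≈ 10.4 generations

Here r = 0.495 and m = 0.737, so r·m = 0.365.
ω = √0.365 = 0.604 per generation, hence T = 2π/ω ≈ 10.4 generations.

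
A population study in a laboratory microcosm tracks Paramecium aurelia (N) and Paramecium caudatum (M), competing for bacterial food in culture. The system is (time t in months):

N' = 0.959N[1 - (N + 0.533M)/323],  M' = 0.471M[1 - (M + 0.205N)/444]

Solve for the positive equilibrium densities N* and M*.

Setting both brackets to zero gives the nullclines N + 0.533M = 323 and 0.205N + M = 444.
Substituting M = 444 - 0.205N into the first: N(1 - 0.533·0.205) = 323 - 0.533·444.
So N* = 86.3/0.891 = 96.9, and then M* = 444 - 0.205·96.9 = 424.

N* ≈ 96.9, M* ≈ 424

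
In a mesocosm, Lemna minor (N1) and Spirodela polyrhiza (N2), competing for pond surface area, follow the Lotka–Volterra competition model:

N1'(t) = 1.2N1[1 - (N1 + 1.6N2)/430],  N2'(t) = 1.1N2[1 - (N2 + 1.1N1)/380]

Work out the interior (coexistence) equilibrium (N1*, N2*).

N1* ≈ 234, N2* ≈ 122

Setting both brackets to zero gives the nullclines N1 + 1.6N2 = 430 and 1.1N1 + N2 = 380.
Substituting N2 = 380 - 1.1N1 into the first: N1(1 - 1.6·1.1) = 430 - 1.6·380.
So N1* = -178/-0.76 = 234, and then N2* = 380 - 1.1·234 = 122.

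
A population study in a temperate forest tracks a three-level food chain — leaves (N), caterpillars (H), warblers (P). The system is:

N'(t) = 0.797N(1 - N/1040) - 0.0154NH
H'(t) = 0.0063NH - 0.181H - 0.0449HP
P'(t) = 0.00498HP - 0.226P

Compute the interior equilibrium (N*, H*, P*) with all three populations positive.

N* ≈ 128, H* ≈ 45.4, P* ≈ 13.9

From dP/dt = 0: 0.00498H* = 0.226, so H* = 45.4.
From dN/dt = 0: 0.797(1 - N*/1040) = 0.0154·45.4, giving N* = 1040·(1 - 0.877) = 128.
From dH/dt = 0: 0.0063·128 - 0.181 = 0.0449P*, so P* = 0.626/0.0449 = 13.9.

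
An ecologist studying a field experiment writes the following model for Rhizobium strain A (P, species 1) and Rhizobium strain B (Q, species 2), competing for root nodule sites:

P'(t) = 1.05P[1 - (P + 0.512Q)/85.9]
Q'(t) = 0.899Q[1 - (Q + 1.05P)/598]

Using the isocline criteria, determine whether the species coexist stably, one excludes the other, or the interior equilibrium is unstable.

Compare the nullcline intercepts: K1/α12 = 85.9/0.512 = 168 < K2 = 598; K2/α21 = 598/1.05 = 570 > K1 = 85.9.
Since the inequalities point opposite ways, species 2 can invade but species 1 cannot.

species 2 excludes species 1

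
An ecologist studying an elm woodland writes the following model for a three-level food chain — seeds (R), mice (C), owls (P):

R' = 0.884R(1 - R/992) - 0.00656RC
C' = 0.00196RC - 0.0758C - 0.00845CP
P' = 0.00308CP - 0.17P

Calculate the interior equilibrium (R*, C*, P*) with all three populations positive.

From dP/dt = 0: 0.00308C* = 0.17, so C* = 55.2.
From dR/dt = 0: 0.884(1 - R*/992) = 0.00656·55.2, giving R* = 992·(1 - 0.41) = 586.
From dC/dt = 0: 0.00196·586 - 0.0758 = 0.00845P*, so P* = 1.07/0.00845 = 127.

R* ≈ 586, C* ≈ 55.2, P* ≈ 127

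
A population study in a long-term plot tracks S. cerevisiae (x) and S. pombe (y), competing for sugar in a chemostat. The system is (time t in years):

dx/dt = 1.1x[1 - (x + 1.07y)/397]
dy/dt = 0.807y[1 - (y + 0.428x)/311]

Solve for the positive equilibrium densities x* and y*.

x* ≈ 118, y* ≈ 260

Setting both brackets to zero gives the nullclines x + 1.07y = 397 and 0.428x + y = 311.
Substituting y = 311 - 0.428x into the first: x(1 - 1.07·0.428) = 397 - 1.07·311.
So x* = 64.2/0.542 = 118, and then y* = 311 - 0.428·118 = 260.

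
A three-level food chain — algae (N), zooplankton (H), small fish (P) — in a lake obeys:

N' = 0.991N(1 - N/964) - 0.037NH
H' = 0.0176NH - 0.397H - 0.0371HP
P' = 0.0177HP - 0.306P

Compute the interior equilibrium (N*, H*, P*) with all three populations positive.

From dP/dt = 0: 0.0177H* = 0.306, so H* = 17.3.
From dN/dt = 0: 0.991(1 - N*/964) = 0.037·17.3, giving N* = 964·(1 - 0.645) = 342.
From dH/dt = 0: 0.0176·342 - 0.397 = 0.0371P*, so P* = 5.62/0.0371 = 151.

N* ≈ 342, H* ≈ 17.3, P* ≈ 151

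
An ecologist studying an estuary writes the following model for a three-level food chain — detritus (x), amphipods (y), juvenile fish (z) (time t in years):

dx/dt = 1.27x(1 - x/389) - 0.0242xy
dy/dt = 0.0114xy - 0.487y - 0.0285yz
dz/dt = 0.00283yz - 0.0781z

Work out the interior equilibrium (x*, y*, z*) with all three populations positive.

From dz/dt = 0: 0.00283y* = 0.0781, so y* = 27.6.
From dx/dt = 0: 1.27(1 - x*/389) = 0.0242·27.6, giving x* = 389·(1 - 0.526) = 184.
From dy/dt = 0: 0.0114·184 - 0.487 = 0.0285z*, so z* = 1.62/0.0285 = 56.7.

x* ≈ 184, y* ≈ 27.6, z* ≈ 56.7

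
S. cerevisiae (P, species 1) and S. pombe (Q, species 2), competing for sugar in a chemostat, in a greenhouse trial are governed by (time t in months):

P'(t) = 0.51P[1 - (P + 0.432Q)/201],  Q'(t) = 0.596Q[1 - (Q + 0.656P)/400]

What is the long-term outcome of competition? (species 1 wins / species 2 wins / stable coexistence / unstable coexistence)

stable coexistence

Compare the nullcline intercepts: K1/α12 = 201/0.432 = 465 > K2 = 400; K2/α21 = 400/0.656 = 610 > K1 = 201.
Since both inequalities hold, each species can invade when rare, so the interior equilibrium is stable.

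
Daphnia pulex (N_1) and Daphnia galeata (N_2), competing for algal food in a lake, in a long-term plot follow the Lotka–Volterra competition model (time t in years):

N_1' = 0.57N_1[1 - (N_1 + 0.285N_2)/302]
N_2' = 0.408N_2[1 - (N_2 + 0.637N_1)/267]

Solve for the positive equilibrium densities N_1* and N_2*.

N_1* ≈ 276, N_2* ≈ 91.2

Setting both brackets to zero gives the nullclines N_1 + 0.285N_2 = 302 and 0.637N_1 + N_2 = 267.
Substituting N_2 = 267 - 0.637N_1 into the first: N_1(1 - 0.285·0.637) = 302 - 0.285·267.
So N_1* = 226/0.818 = 276, and then N_2* = 267 - 0.637·276 = 91.2.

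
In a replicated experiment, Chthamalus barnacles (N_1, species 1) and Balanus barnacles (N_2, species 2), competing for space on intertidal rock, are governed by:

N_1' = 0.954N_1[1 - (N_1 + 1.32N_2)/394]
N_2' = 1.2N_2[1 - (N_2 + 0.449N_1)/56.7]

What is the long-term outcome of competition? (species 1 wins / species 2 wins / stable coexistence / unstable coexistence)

species 1 excludes species 2

Compare the nullcline intercepts: K1/α12 = 394/1.32 = 298 > K2 = 56.7; K2/α21 = 56.7/0.449 = 126 < K1 = 394.
Since the inequalities point opposite ways, species 1 can invade but species 2 cannot.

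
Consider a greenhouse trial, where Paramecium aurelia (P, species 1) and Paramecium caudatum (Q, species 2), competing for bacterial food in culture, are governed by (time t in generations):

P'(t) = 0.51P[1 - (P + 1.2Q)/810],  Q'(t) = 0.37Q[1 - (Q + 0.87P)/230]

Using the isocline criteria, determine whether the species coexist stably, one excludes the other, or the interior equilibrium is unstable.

Compare the nullcline intercepts: K1/α12 = 810/1.2 = 675 > K2 = 230; K2/α21 = 230/0.87 = 264 < K1 = 810.
Since the inequalities point opposite ways, species 1 can invade but species 2 cannot.

species 1 excludes species 2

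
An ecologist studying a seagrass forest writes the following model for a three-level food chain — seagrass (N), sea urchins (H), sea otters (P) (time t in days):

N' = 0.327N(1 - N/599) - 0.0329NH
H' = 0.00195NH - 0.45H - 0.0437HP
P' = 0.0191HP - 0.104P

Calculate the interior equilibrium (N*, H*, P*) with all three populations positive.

N* ≈ 271, H* ≈ 5.45, P* ≈ 1.79

From dP/dt = 0: 0.0191H* = 0.104, so H* = 5.45.
From dN/dt = 0: 0.327(1 - N*/599) = 0.0329·5.45, giving N* = 599·(1 - 0.548) = 271.
From dH/dt = 0: 0.00195·271 - 0.45 = 0.0437P*, so P* = 0.0782/0.0437 = 1.79.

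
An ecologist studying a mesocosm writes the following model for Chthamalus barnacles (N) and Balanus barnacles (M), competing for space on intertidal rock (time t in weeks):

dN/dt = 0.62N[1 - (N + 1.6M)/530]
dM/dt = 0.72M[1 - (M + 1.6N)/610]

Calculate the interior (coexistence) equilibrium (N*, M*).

Setting both brackets to zero gives the nullclines N + 1.6M = 530 and 1.6N + M = 610.
Substituting M = 610 - 1.6N into the first: N(1 - 1.6·1.6) = 530 - 1.6·610.
So N* = -446/-1.56 = 286, and then M* = 610 - 1.6·286 = 153.

N* ≈ 286, M* ≈ 153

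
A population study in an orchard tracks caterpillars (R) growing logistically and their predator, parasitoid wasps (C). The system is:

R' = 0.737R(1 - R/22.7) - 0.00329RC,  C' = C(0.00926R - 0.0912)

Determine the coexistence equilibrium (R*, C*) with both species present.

From dC/dt = 0 with C > 0: 0.00926R* = 0.0912, so R* = 9.85.
Substitute into dR/dt = 0: 0.737(1 - 9.85/22.7) = 0.00329C*.
The bracket is 0.566, giving C* = 0.417/0.00329 = 127.

R* ≈ 9.85, C* ≈ 127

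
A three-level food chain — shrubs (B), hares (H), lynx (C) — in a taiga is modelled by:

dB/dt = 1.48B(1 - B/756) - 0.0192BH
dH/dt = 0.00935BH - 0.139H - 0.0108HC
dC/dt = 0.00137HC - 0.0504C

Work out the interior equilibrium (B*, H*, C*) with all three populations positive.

B* ≈ 395, H* ≈ 36.8, C* ≈ 329

From dC/dt = 0: 0.00137H* = 0.0504, so H* = 36.8.
From dB/dt = 0: 1.48(1 - B*/756) = 0.0192·36.8, giving B* = 756·(1 - 0.477) = 395.
From dH/dt = 0: 0.00935·395 - 0.139 = 0.0108C*, so C* = 3.56/0.0108 = 329.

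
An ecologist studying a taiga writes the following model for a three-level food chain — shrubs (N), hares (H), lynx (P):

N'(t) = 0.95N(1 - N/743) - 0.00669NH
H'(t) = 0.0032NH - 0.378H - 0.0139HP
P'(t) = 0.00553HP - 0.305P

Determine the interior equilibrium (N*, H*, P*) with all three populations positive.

N* ≈ 454, H* ≈ 55.2, P* ≈ 77.4

From dP/dt = 0: 0.00553H* = 0.305, so H* = 55.2.
From dN/dt = 0: 0.95(1 - N*/743) = 0.00669·55.2, giving N* = 743·(1 - 0.388) = 454.
From dH/dt = 0: 0.0032·454 - 0.378 = 0.0139P*, so P* = 1.08/0.0139 = 77.4.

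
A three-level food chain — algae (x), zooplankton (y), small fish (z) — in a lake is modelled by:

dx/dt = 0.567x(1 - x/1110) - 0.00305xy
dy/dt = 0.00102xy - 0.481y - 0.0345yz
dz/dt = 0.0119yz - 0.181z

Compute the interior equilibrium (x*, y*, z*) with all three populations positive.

From dz/dt = 0: 0.0119y* = 0.181, so y* = 15.2.
From dx/dt = 0: 0.567(1 - x*/1110) = 0.00305·15.2, giving x* = 1110·(1 - 0.0818) = 1020.
From dy/dt = 0: 0.00102·1020 - 0.481 = 0.0345z*, so z* = 0.559/0.0345 = 16.2.

x* ≈ 1020, y* ≈ 15.2, z* ≈ 16.2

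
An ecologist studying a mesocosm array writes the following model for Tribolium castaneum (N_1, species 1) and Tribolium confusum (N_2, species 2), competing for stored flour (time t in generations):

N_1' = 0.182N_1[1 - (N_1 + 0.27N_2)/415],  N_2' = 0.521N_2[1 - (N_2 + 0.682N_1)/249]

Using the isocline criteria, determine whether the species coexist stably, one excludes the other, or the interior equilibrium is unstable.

Compare the nullcline intercepts: K1/α12 = 415/0.27 = 1540 > K2 = 249; K2/α21 = 249/0.682 = 365 < K1 = 415.
Since the inequalities point opposite ways, species 1 can invade but species 2 cannot.

species 1 excludes species 2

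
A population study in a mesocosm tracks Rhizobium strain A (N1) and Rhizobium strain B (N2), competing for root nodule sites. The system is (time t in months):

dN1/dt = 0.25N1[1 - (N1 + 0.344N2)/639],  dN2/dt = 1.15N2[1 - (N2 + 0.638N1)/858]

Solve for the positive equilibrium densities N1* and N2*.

Setting both brackets to zero gives the nullclines N1 + 0.344N2 = 639 and 0.638N1 + N2 = 858.
Substituting N2 = 858 - 0.638N1 into the first: N1(1 - 0.344·0.638) = 639 - 0.344·858.
So N1* = 344/0.781 = 441, and then N2* = 858 - 0.638·441 = 577.

N1* ≈ 441, N2* ≈ 577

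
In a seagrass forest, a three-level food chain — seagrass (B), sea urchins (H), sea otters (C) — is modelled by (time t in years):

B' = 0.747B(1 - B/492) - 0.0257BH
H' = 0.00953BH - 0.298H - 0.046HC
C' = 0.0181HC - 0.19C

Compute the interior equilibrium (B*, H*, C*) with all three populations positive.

B* ≈ 314, H* ≈ 10.5, C* ≈ 58.6

From dC/dt = 0: 0.0181H* = 0.19, so H* = 10.5.
From dB/dt = 0: 0.747(1 - B*/492) = 0.0257·10.5, giving B* = 492·(1 - 0.361) = 314.
From dH/dt = 0: 0.00953·314 - 0.298 = 0.046C*, so C* = 2.7/0.046 = 58.6.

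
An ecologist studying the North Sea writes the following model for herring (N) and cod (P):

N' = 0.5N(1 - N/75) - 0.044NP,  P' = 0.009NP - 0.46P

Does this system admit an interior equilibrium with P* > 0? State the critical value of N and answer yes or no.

The predator equation gives dP/dt > 0 only when N > 0.46/0.009 = 51.1.
Without the predator, N → K = 75. Since 75 > 51.1, the predator can invade and persist.

Threshold N = 51.1; K > 51.1, so yes, the predator persists.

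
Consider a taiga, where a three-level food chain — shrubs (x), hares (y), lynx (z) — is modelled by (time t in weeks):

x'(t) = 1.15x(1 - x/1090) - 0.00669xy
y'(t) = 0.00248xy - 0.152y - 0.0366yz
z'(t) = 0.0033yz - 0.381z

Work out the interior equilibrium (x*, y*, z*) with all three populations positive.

From dz/dt = 0: 0.0033y* = 0.381, so y* = 115.
From dx/dt = 0: 1.15(1 - x*/1090) = 0.00669·115, giving x* = 1090·(1 - 0.672) = 358.
From dy/dt = 0: 0.00248·358 - 0.152 = 0.0366z*, so z* = 0.736/0.0366 = 20.1.

x* ≈ 358, y* ≈ 115, z* ≈ 20.1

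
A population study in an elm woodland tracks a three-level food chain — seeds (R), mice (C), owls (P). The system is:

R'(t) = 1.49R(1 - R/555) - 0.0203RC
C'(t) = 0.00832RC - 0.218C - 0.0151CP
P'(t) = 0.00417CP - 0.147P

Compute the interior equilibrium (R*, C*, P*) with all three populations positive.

From dP/dt = 0: 0.00417C* = 0.147, so C* = 35.3.
From dR/dt = 0: 1.49(1 - R*/555) = 0.0203·35.3, giving R* = 555·(1 - 0.48) = 288.
From dC/dt = 0: 0.00832·288 - 0.218 = 0.0151P*, so P* = 2.18/0.0151 = 144.

R* ≈ 288, C* ≈ 35.3, P* ≈ 144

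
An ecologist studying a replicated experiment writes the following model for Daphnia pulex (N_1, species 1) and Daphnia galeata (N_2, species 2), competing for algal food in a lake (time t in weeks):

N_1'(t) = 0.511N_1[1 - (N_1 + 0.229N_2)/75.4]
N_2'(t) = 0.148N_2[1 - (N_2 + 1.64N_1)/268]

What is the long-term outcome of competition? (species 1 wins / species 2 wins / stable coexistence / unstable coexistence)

Compare the nullcline intercepts: K1/α12 = 75.4/0.229 = 329 > K2 = 268; K2/α21 = 268/1.64 = 163 > K1 = 75.4.
Since both inequalities hold, each species can invade when rare, so the interior equilibrium is stable.

stable coexistence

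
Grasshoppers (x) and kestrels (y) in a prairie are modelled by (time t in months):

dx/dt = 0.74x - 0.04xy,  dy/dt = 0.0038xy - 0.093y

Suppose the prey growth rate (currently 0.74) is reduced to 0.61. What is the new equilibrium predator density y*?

y* ≈ 15.2

At the interior fixed point, setting dx/dt = 0 with x > 0 fixes y* = (prey growth rate)/(xy coefficient) — independent of the other coefficients.
With the change, y* = 0.61/0.04 = 15.2; it falls from 18.5.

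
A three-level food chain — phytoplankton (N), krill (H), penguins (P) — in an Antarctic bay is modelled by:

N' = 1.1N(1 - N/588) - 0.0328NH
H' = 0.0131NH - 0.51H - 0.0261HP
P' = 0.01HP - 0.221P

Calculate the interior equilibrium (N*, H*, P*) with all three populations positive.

From dP/dt = 0: 0.01H* = 0.221, so H* = 22.1.
From dN/dt = 0: 1.1(1 - N*/588) = 0.0328·22.1, giving N* = 588·(1 - 0.659) = 201.
From dH/dt = 0: 0.0131·201 - 0.51 = 0.0261P*, so P* = 2.12/0.0261 = 81.1.

N* ≈ 201, H* ≈ 22.1, P* ≈ 81.1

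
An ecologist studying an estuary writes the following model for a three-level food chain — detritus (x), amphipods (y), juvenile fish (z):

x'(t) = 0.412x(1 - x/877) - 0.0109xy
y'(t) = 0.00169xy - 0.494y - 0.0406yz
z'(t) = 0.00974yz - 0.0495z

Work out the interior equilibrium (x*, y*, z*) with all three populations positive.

x* ≈ 759, y* ≈ 5.08, z* ≈ 19.4

From dz/dt = 0: 0.00974y* = 0.0495, so y* = 5.08.
From dx/dt = 0: 0.412(1 - x*/877) = 0.0109·5.08, giving x* = 877·(1 - 0.134) = 759.
From dy/dt = 0: 0.00169·759 - 0.494 = 0.0406z*, so z* = 0.789/0.0406 = 19.4.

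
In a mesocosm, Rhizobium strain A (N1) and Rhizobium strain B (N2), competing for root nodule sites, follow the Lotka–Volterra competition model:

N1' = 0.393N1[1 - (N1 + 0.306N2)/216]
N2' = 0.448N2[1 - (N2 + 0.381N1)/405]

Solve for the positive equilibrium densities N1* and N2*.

N1* ≈ 104, N2* ≈ 365

Setting both brackets to zero gives the nullclines N1 + 0.306N2 = 216 and 0.381N1 + N2 = 405.
Substituting N2 = 405 - 0.381N1 into the first: N1(1 - 0.306·0.381) = 216 - 0.306·405.
So N1* = 92.1/0.883 = 104, and then N2* = 405 - 0.381·104 = 365.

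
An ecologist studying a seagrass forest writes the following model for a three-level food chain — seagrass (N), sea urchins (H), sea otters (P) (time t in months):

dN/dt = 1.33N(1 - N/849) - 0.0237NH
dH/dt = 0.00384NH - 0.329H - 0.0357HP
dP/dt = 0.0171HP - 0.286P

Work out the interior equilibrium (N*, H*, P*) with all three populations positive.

N* ≈ 596, H* ≈ 16.7, P* ≈ 54.9

From dP/dt = 0: 0.0171H* = 0.286, so H* = 16.7.
From dN/dt = 0: 1.33(1 - N*/849) = 0.0237·16.7, giving N* = 849·(1 - 0.298) = 596.
From dH/dt = 0: 0.00384·596 - 0.329 = 0.0357P*, so P* = 1.96/0.0357 = 54.9.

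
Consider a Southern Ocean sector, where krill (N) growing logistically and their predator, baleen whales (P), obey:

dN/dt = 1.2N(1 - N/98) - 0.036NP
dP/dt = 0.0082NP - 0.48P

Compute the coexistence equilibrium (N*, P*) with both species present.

N* ≈ 58.5, P* ≈ 13.4

From dP/dt = 0 with P > 0: 0.0082N* = 0.48, so N* = 58.5.
Substitute into dN/dt = 0: 1.2(1 - 58.5/98) = 0.036P*.
The bracket is 0.403, giving P* = 0.483/0.036 = 13.4.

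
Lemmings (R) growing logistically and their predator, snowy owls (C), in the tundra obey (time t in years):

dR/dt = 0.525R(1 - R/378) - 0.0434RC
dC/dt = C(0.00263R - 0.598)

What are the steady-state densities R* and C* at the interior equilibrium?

From dC/dt = 0 with C > 0: 0.00263R* = 0.598, so R* = 227.
Substitute into dR/dt = 0: 0.525(1 - 227/378) = 0.0434C*.
The bracket is 0.398, giving C* = 0.209/0.0434 = 4.82.

R* ≈ 227, C* ≈ 4.82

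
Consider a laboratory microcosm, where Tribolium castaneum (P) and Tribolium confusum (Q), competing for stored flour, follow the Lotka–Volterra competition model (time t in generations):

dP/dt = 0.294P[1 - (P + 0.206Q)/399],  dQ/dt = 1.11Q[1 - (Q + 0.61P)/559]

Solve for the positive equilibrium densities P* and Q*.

P* ≈ 325, Q* ≈ 361

Setting both brackets to zero gives the nullclines P + 0.206Q = 399 and 0.61P + Q = 559.
Substituting Q = 559 - 0.61P into the first: P(1 - 0.206·0.61) = 399 - 0.206·559.
So P* = 284/0.874 = 325, and then Q* = 559 - 0.61·325 = 361.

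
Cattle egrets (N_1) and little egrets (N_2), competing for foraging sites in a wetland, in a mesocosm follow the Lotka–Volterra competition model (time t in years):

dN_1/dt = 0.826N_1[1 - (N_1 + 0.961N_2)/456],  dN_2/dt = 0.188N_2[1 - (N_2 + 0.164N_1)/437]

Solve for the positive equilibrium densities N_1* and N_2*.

Setting both brackets to zero gives the nullclines N_1 + 0.961N_2 = 456 and 0.164N_1 + N_2 = 437.
Substituting N_2 = 437 - 0.164N_1 into the first: N_1(1 - 0.961·0.164) = 456 - 0.961·437.
So N_1* = 36/0.842 = 42.8, and then N_2* = 437 - 0.164·42.8 = 430.

N_1* ≈ 42.8, N_2* ≈ 430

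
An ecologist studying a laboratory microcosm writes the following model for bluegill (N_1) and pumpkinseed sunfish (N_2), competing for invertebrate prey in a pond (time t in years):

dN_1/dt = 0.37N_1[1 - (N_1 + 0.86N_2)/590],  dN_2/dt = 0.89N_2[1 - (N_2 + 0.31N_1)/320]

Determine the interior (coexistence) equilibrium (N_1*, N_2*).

Setting both brackets to zero gives the nullclines N_1 + 0.86N_2 = 590 and 0.31N_1 + N_2 = 320.
Substituting N_2 = 320 - 0.31N_1 into the first: N_1(1 - 0.86·0.31) = 590 - 0.86·320.
So N_1* = 315/0.733 = 429, and then N_2* = 320 - 0.31·429 = 187.

N_1* ≈ 429, N_2* ≈ 187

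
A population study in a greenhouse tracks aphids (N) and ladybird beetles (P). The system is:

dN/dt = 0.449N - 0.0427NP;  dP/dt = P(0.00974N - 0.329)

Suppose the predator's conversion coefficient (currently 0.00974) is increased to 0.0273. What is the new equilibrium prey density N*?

N* ≈ 12.1

At the interior fixed point, setting dP/dt = 0 with P > 0 fixes N* = (predator death rate)/(NP coefficient) — independent of the other coefficients.
With the change, N* = 0.329/0.0273 = 12.1; it falls from 33.8.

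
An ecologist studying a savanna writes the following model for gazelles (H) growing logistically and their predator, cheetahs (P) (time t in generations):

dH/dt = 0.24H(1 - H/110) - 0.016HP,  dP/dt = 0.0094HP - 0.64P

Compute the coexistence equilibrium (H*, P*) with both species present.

From dP/dt = 0 with P > 0: 0.0094H* = 0.64, so H* = 68.1.
Substitute into dH/dt = 0: 0.24(1 - 68.1/110) = 0.016P*.
The bracket is 0.381, giving P* = 0.0915/0.016 = 5.72.

H* ≈ 68.1, P* ≈ 5.72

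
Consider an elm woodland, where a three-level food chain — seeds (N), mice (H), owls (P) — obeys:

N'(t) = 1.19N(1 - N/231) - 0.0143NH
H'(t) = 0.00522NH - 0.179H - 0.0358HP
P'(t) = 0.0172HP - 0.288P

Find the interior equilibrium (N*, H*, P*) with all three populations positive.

From dP/dt = 0: 0.0172H* = 0.288, so H* = 16.7.
From dN/dt = 0: 1.19(1 - N*/231) = 0.0143·16.7, giving N* = 231·(1 - 0.201) = 185.
From dH/dt = 0: 0.00522·185 - 0.179 = 0.0358P*, so P* = 0.784/0.0358 = 21.9.

N* ≈ 185, H* ≈ 16.7, P* ≈ 21.9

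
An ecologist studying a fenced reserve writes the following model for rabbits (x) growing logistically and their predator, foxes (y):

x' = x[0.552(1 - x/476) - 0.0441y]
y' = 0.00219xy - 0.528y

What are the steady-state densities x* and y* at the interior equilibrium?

From dy/dt = 0 with y > 0: 0.00219x* = 0.528, so x* = 241.
Substitute into dx/dt = 0: 0.552(1 - 241/476) = 0.0441y*.
The bracket is 0.493, giving y* = 0.272/0.0441 = 6.18.

x* ≈ 241, y* ≈ 6.18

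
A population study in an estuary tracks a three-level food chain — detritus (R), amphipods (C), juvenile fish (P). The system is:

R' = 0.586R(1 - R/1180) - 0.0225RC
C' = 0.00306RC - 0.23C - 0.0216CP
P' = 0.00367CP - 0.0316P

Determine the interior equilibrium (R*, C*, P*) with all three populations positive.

From dP/dt = 0: 0.00367C* = 0.0316, so C* = 8.61.
From dR/dt = 0: 0.586(1 - R*/1180) = 0.0225·8.61, giving R* = 1180·(1 - 0.331) = 790.
From dC/dt = 0: 0.00306·790 - 0.23 = 0.0216P*, so P* = 2.19/0.0216 = 101.

R* ≈ 790, C* ≈ 8.61, P* ≈ 101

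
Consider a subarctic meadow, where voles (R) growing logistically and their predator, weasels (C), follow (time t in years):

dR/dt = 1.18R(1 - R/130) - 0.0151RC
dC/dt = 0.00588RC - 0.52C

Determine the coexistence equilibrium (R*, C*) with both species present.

R* ≈ 88.4, C* ≈ 25

From dC/dt = 0 with C > 0: 0.00588R* = 0.52, so R* = 88.4.
Substitute into dR/dt = 0: 1.18(1 - 88.4/130) = 0.0151C*.
The bracket is 0.32, giving C* = 0.377/0.0151 = 25.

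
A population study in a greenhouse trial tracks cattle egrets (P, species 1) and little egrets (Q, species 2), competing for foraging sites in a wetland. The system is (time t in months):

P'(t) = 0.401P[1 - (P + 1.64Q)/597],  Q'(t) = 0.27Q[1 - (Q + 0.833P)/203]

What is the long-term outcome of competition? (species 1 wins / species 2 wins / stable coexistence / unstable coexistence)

Compare the nullcline intercepts: K1/α12 = 597/1.64 = 364 > K2 = 203; K2/α21 = 203/0.833 = 244 < K1 = 597.
Since the inequalities point opposite ways, species 1 can invade but species 2 cannot.

species 1 excludes species 2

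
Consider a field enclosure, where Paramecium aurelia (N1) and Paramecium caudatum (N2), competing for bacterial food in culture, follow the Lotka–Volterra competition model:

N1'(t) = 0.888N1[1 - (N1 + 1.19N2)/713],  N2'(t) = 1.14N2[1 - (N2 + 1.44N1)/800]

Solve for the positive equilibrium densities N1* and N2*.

Setting both brackets to zero gives the nullclines N1 + 1.19N2 = 713 and 1.44N1 + N2 = 800.
Substituting N2 = 800 - 1.44N1 into the first: N1(1 - 1.19·1.44) = 713 - 1.19·800.
So N1* = -239/-0.714 = 335, and then N2* = 800 - 1.44·335 = 318.

N1* ≈ 335, N2* ≈ 318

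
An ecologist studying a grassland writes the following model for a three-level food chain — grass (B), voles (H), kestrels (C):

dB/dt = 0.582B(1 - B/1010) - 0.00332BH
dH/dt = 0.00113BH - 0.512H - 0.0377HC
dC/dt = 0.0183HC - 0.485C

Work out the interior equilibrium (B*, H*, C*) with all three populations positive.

B* ≈ 857, H* ≈ 26.5, C* ≈ 12.1

From dC/dt = 0: 0.0183H* = 0.485, so H* = 26.5.
From dB/dt = 0: 0.582(1 - B*/1010) = 0.00332·26.5, giving B* = 1010·(1 - 0.151) = 857.
From dH/dt = 0: 0.00113·857 - 0.512 = 0.0377C*, so C* = 0.457/0.0377 = 12.1.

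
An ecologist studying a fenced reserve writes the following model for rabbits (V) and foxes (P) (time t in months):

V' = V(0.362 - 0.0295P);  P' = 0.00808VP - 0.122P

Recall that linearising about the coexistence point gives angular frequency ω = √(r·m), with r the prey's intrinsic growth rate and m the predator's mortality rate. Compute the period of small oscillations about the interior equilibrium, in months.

T ≈ 29.9 months

Here r = 0.362 and m = 0.122, so r·m = 0.0442.
ω = √0.0442 = 0.21 per month, hence T = 2π/ω ≈ 29.9 months.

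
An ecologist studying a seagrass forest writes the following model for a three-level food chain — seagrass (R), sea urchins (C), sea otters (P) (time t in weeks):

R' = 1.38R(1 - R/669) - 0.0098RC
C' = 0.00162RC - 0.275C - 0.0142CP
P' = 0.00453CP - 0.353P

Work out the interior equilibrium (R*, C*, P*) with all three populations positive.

R* ≈ 299, C* ≈ 77.9, P* ≈ 14.7

From dP/dt = 0: 0.00453C* = 0.353, so C* = 77.9.
From dR/dt = 0: 1.38(1 - R*/669) = 0.0098·77.9, giving R* = 669·(1 - 0.553) = 299.
From dC/dt = 0: 0.00162·299 - 0.275 = 0.0142P*, so P* = 0.209/0.0142 = 14.7.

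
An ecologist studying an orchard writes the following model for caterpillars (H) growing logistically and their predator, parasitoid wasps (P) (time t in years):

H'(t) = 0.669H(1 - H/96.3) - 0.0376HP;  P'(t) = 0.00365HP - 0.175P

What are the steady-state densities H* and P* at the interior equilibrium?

From dP/dt = 0 with P > 0: 0.00365H* = 0.175, so H* = 47.9.
Substitute into dH/dt = 0: 0.669(1 - 47.9/96.3) = 0.0376P*.
The bracket is 0.502, giving P* = 0.336/0.0376 = 8.93.

H* ≈ 47.9, P* ≈ 8.93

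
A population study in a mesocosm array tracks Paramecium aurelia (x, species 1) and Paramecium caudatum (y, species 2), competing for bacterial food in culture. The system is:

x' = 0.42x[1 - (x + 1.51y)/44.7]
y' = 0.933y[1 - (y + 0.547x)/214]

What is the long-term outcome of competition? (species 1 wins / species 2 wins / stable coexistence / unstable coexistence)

species 2 excludes species 1

Compare the nullcline intercepts: K1/α12 = 44.7/1.51 = 29.6 < K2 = 214; K2/α21 = 214/0.547 = 391 > K1 = 44.7.
Since the inequalities point opposite ways, species 2 can invade but species 1 cannot.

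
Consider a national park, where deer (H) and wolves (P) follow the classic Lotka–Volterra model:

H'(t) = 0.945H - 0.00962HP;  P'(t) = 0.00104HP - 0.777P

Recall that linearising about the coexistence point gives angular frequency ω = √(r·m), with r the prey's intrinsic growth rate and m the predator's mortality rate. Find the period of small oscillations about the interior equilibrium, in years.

Here r = 0.945 and m = 0.777, so r·m = 0.734.
ω = √0.734 = 0.857 per year, hence T = 2π/ω ≈ 7.33 years.

T ≈ 7.33 years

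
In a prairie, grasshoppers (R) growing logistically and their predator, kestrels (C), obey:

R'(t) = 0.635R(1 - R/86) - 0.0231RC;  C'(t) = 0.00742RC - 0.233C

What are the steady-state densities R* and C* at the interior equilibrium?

R* ≈ 31.4, C* ≈ 17.5

From dC/dt = 0 with C > 0: 0.00742R* = 0.233, so R* = 31.4.
Substitute into dR/dt = 0: 0.635(1 - 31.4/86) = 0.0231C*.
The bracket is 0.635, giving C* = 0.403/0.0231 = 17.5.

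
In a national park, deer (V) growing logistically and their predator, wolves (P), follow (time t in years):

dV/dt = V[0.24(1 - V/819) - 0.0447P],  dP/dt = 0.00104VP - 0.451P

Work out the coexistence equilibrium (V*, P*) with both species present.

From dP/dt = 0 with P > 0: 0.00104V* = 0.451, so V* = 434.
Substitute into dV/dt = 0: 0.24(1 - 434/819) = 0.0447P*.
The bracket is 0.471, giving P* = 0.113/0.0447 = 2.53.

V* ≈ 434, P* ≈ 2.53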